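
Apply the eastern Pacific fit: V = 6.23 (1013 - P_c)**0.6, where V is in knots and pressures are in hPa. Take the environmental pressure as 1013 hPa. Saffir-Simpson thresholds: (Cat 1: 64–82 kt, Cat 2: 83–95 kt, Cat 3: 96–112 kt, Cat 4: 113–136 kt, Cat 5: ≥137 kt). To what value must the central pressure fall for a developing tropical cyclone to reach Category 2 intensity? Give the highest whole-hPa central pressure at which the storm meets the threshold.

938 hPa

Category 2 begins at V = 83 kt.
Required ΔP = (83/6.23)^(1/0.6) = 13.323^1.667 ≈ 74.87 hPa.
P_c ≤ 1013 − 74.87 = 938.13, so the highest integer P_c is 938 hPa.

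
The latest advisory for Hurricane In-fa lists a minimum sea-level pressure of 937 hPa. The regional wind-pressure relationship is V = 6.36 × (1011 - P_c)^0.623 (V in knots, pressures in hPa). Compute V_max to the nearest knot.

ΔP = 1011 − 937 = 74 hPa.
74^0.623 ≈ 14.606.
V ≈ 6.36 × 14.606 ≈ 92.9 kt.

93 kt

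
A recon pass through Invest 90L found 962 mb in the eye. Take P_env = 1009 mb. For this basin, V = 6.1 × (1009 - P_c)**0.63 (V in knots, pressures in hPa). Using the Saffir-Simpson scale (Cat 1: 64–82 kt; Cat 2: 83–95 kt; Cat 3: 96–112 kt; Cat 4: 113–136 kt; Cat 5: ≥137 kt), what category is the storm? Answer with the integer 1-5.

1

ΔP = 1009 − 962 = 47 mb.
V ≈ 6.1 × 47^0.63 = 6.1 × 11.31 ≈ 69 kt.
69 kt falls in the Category 1 band.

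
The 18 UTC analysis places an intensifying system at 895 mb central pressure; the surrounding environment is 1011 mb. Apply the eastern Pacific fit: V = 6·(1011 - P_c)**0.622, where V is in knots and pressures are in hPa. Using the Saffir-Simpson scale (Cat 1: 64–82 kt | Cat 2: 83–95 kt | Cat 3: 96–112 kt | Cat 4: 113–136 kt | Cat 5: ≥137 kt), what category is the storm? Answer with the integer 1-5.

ΔP = 1011 − 895 = 116 mb.
V ≈ 6 × 116^0.622 = 6 × 19.24 ≈ 115 kt.
115 kt falls in the Category 4 band.

4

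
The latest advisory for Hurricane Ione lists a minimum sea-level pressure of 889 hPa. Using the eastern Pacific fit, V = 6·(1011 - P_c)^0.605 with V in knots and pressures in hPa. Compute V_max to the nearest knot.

110 kt

ΔP = 1011 − 889 = 122 hPa.
122^0.605 ≈ 18.291.
V ≈ 6 × 18.291 ≈ 109.7 kt.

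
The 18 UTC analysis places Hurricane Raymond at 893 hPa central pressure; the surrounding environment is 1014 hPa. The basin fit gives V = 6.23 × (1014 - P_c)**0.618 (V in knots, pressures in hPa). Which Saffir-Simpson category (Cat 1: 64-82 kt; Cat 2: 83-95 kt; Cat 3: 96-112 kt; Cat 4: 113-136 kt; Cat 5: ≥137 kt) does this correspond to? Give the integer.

4

ΔP = 1014 − 893 = 121 hPa.
V ≈ 6.23 × 121^0.618 = 6.23 × 19.37 ≈ 121 kt.
121 kt falls in the Category 4 band.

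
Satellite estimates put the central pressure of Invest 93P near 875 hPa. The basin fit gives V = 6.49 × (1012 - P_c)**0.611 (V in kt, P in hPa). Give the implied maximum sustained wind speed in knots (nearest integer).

131 kt

ΔP = 1012 − 875 = 137 hPa.
137^0.611 ≈ 20.209.
V ≈ 6.49 × 20.209 ≈ 131.2 kt.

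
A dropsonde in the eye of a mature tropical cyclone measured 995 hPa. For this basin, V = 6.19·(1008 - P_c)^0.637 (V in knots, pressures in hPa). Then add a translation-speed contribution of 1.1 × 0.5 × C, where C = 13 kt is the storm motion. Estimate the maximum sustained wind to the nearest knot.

ΔP = 1008 − 995 = 13 hPa.
13^0.637 ≈ 5.124.
V ≈ 6.19 × 5.124 ≈ 31.7 kt.
Translation term: 1.1 × 0.5 × 13 = 7.15 kt.
Corrected V ≈ 38.85 kt → 39 kt.

39 kt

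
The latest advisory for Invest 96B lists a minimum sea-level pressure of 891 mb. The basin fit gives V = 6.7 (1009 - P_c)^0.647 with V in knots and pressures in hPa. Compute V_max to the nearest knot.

ΔP = 1009 − 891 = 118 mb.
118^0.647 ≈ 21.903.
V ≈ 6.7 × 21.903 ≈ 146.8 kt.

147 kt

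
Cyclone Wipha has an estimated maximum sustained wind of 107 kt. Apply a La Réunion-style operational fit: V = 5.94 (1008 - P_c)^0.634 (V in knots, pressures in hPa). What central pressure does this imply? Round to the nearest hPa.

912 hPa

ΔP = (V / 5.94)^(1/0.634) = (107/5.94)^1.577.
107/5.94 = 18.013; 18.013^1.577 ≈ 95.60 hPa.
P_c = 1008 − 95.60 = 912.40 ≈ 912 hPa.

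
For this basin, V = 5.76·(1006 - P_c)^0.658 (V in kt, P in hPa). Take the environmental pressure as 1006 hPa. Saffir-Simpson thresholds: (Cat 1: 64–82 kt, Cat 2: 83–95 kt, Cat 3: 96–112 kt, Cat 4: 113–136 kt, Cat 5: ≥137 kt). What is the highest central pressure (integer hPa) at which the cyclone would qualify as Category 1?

967 hPa

Category 1 begins at V = 64 kt.
Required ΔP = (64/5.76)^(1/0.658) = 11.111^1.520 ≈ 38.84 hPa.
P_c ≤ 1006 − 38.84 = 967.16, so the highest integer P_c is 967 hPa.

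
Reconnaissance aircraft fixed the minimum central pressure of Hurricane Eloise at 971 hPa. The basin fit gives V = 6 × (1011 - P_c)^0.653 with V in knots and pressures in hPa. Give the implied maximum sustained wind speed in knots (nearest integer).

67 kt

ΔP = 1011 − 971 = 40 hPa.
40^0.653 ≈ 11.121.
V ≈ 6 × 11.121 ≈ 66.7 kt.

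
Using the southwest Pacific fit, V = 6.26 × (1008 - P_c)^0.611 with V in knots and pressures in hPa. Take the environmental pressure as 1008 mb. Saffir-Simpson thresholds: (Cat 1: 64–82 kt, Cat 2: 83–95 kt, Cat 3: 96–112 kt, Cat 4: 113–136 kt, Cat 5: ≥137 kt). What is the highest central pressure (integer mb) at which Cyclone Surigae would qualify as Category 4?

Category 4 begins at V = 113 kt.
Required ΔP = (113/6.26)^(1/0.611) = 18.051^1.637 ≈ 113.89 mb.
P_c ≤ 1008 − 113.89 = 894.11, so the highest integer P_c is 894 mb.

894 mb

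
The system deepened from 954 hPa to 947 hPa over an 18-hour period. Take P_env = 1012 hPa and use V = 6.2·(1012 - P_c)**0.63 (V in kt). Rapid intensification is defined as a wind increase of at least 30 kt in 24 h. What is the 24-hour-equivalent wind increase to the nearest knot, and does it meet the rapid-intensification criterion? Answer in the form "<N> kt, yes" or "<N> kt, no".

V₁: ΔP = 58, V ≈ 6.2 × 58^0.63 ≈ 80.05 kt.
V₂: ΔP = 65, V ≈ 6.2 × 65^0.63 ≈ 86.01 kt.
ΔV over 18 h = 5.96 kt → 24 h equivalent = 5.96 × 24/18 ≈ 7.95 kt.
8 kt < 30 kt ⇒ not rapid intensification.

8 kt, no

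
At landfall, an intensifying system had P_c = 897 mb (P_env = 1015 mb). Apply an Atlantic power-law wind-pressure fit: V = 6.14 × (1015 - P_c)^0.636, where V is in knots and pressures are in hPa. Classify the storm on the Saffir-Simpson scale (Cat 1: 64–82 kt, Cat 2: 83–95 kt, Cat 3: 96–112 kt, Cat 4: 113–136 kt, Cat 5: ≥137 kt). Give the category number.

4

ΔP = 1015 − 897 = 118 mb.
V ≈ 6.14 × 118^0.636 = 6.14 × 20.78 ≈ 128 kt.
128 kt falls in the Category 4 band.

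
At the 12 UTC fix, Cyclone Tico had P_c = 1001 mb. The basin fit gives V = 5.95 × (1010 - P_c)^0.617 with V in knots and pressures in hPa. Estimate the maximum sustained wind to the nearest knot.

ΔP = 1010 − 1001 = 9 mb.
9^0.617 ≈ 3.879.
V ≈ 5.95 × 3.879 ≈ 23.1 kt.

23 kt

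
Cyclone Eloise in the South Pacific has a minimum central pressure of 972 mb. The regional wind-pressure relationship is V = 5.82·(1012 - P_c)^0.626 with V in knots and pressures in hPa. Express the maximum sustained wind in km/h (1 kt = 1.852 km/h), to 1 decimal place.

108.5 km/h

ΔP = 1012 − 972 = 40 mb.
V ≈ 5.82 × 40^0.626 = 5.82 × 10.067 ≈ 58.589 kt.
58.589 × 1.852 ≈ 108.51 km/h → 108.5 km/h.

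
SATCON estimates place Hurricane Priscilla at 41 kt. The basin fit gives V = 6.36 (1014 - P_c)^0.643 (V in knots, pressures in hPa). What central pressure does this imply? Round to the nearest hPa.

ΔP = (V / 6.36)^(1/0.643) = (41/6.36)^1.555.
41/6.36 = 6.447; 6.447^1.555 ≈ 18.14 hPa.
P_c = 1014 − 18.14 = 995.86 ≈ 996 hPa.

996 hPa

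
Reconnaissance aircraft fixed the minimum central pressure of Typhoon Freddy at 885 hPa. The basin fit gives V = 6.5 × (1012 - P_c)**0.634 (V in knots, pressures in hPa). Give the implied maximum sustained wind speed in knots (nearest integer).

140 kt

ΔP = 1012 − 885 = 127 hPa.
127^0.634 ≈ 21.568.
V ≈ 6.5 × 21.568 ≈ 140.2 kt.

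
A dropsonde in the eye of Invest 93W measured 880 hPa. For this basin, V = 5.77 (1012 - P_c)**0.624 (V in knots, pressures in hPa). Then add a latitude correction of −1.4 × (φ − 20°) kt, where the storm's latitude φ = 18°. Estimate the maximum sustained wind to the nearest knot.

124 kt

ΔP = 1012 − 880 = 132 hPa.
132^0.624 ≈ 21.049.
V ≈ 5.77 × 21.049 ≈ 121.5 kt.
Latitude correction: −1.4 × (18 − 20) = 2.8 kt.
Corrected V ≈ 124.3 kt → 124 kt.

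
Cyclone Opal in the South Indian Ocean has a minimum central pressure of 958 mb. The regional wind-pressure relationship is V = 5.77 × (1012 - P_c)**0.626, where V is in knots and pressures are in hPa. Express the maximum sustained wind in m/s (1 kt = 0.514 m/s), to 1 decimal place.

36.0 m/s

ΔP = 1012 − 958 = 54 mb.
V ≈ 5.77 × 54^0.626 = 5.77 × 12.147 ≈ 70.090 kt.
70.090 × 0.514 ≈ 36.03 m/s → 36.0 m/s.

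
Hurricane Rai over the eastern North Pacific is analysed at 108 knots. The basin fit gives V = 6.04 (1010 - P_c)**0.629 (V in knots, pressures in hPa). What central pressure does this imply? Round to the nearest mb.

ΔP = (V / 6.04)^(1/0.629) = (108/6.04)^1.590.
108/6.04 = 17.881; 17.881^1.590 ≈ 97.97 mb.
P_c = 1010 − 97.97 = 912.03 ≈ 912 mb.

912 mb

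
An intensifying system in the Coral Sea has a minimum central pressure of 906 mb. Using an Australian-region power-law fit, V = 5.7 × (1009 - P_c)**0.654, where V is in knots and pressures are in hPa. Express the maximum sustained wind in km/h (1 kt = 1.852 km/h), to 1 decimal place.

218.7 km/h

ΔP = 1009 − 906 = 103 mb.
V ≈ 5.7 × 103^0.654 = 5.7 × 20.720 ≈ 118.106 kt.
118.106 × 1.852 ≈ 218.73 km/h → 218.7 km/h.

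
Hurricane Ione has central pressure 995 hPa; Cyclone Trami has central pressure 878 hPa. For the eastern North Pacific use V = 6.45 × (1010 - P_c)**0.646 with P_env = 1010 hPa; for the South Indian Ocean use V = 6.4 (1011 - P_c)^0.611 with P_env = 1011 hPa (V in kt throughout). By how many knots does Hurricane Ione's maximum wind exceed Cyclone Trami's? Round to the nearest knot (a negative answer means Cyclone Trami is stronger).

Hurricane Ione: ΔP = 15; V ≈ 6.45 × 15^0.646 ≈ 37.09 kt.
Cyclone Trami: ΔP = 133; V ≈ 6.4 × 133^0.611 ≈ 127.01 kt.
Difference ≈ 37.09 − 127.01 = -89.92 → -90 kt.

-90 kt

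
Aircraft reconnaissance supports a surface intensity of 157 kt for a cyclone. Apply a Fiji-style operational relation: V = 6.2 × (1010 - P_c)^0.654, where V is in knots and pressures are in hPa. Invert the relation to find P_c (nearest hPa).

870 hPa

ΔP = (V / 6.2)^(1/0.654) = (157/6.2)^1.529.
157/6.2 = 25.323; 25.323^1.529 ≈ 139.97 hPa.
P_c = 1010 − 139.97 = 870.03 ≈ 870 hPa.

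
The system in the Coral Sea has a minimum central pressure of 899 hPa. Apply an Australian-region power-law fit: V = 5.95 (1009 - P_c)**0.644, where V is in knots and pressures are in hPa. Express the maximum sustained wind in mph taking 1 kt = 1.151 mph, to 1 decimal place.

ΔP = 1009 − 899 = 110 hPa.
V ≈ 5.95 × 110^0.644 = 5.95 × 20.637 ≈ 122.793 kt.
122.793 × 1.151 ≈ 141.33 mph → 141.3 mph.

141.3 mph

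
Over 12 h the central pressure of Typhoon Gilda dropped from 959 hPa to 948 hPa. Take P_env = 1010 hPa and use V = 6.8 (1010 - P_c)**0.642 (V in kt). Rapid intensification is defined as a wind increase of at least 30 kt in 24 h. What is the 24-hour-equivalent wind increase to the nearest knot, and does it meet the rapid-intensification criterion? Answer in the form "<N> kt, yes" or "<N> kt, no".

V₁: ΔP = 51, V ≈ 6.8 × 51^0.642 ≈ 84.87 kt.
V₂: ΔP = 62, V ≈ 6.8 × 62^0.642 ≈ 96.21 kt.
ΔV over 12 h = 11.34 kt → 24 h equivalent = 11.34 × 24/12 ≈ 22.68 kt.
23 kt < 30 kt ⇒ not rapid intensification.

23 kt, no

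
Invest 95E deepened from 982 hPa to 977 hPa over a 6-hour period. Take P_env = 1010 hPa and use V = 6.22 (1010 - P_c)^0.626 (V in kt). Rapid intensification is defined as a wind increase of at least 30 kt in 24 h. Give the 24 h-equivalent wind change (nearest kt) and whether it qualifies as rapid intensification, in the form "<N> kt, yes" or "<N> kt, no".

22 kt, no

V₁: ΔP = 28, V ≈ 6.22 × 28^0.626 ≈ 50.09 kt.
V₂: ΔP = 33, V ≈ 6.22 × 33^0.626 ≈ 55.51 kt.
ΔV over 6 h = 5.42 kt → 24 h equivalent = 5.42 × 24/6 ≈ 21.68 kt.
22 kt < 30 kt ⇒ not rapid intensification.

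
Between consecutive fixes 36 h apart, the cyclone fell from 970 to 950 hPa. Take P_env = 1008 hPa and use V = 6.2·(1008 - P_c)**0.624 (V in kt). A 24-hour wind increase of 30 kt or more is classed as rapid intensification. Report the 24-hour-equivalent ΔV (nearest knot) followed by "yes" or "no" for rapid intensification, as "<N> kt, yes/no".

12 kt, no

V₁: ΔP = 38, V ≈ 6.2 × 38^0.624 ≈ 60.00 kt.
V₂: ΔP = 58, V ≈ 6.2 × 58^0.624 ≈ 78.12 kt.
ΔV over 36 h = 18.12 kt → 24 h equivalent = 18.12 × 24/36 ≈ 12.08 kt.
12 kt < 30 kt ⇒ not rapid intensification.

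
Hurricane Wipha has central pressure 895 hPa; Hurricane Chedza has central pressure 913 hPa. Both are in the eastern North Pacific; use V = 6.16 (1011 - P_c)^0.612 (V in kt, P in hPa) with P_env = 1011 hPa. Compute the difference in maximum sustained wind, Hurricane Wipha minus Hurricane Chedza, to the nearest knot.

11 kt

Hurricane Wipha: ΔP = 116; V ≈ 6.16 × 116^0.612 ≈ 112.99 kt.
Hurricane Chedza: ΔP = 98; V ≈ 6.16 × 98^0.612 ≈ 101.91 kt.
Difference ≈ 112.99 − 101.91 = 11.08 → 11 kt.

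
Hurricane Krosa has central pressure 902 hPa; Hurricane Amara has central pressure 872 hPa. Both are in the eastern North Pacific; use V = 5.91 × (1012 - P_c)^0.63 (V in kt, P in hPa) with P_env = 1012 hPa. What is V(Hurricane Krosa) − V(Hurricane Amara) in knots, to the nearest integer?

Hurricane Krosa: ΔP = 110; V ≈ 5.91 × 110^0.63 ≈ 114.20 kt.
Hurricane Amara: ΔP = 140; V ≈ 5.91 × 140^0.63 ≈ 132.94 kt.
Difference ≈ 114.20 − 132.94 = -18.74 → -19 kt.

-19 kt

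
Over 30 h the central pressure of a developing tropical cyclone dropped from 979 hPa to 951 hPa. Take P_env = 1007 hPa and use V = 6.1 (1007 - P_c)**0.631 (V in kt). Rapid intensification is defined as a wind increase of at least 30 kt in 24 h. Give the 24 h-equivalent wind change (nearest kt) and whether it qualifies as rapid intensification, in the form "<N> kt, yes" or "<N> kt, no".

V₁: ΔP = 28, V ≈ 6.1 × 28^0.631 ≈ 49.94 kt.
V₂: ΔP = 56, V ≈ 6.1 × 56^0.631 ≈ 77.35 kt.
ΔV over 30 h = 27.41 kt → 24 h equivalent = 27.41 × 24/30 ≈ 21.93 kt.
22 kt < 30 kt ⇒ not rapid intensification.

22 kt, no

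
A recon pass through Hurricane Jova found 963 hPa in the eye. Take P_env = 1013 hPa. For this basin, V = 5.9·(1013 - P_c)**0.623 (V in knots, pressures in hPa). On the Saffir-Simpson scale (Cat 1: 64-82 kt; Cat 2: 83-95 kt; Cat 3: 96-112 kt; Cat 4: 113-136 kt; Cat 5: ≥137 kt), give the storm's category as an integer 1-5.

ΔP = 1013 − 963 = 50 hPa.
V ≈ 5.9 × 50^0.623 = 5.9 × 11.44 ≈ 68 kt.
68 kt falls in the Category 1 band.

1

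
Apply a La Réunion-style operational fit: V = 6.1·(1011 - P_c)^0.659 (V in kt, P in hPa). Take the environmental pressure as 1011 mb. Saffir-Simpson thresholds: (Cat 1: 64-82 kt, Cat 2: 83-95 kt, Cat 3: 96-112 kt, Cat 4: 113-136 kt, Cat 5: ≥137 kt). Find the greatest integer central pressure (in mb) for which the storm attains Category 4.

Category 4 begins at V = 113 kt.
Required ΔP = (113/6.1)^(1/0.659) = 18.525^1.517 ≈ 83.90 mb.
P_c ≤ 1011 − 83.90 = 927.10, so the highest integer P_c is 927 mb.

927 mb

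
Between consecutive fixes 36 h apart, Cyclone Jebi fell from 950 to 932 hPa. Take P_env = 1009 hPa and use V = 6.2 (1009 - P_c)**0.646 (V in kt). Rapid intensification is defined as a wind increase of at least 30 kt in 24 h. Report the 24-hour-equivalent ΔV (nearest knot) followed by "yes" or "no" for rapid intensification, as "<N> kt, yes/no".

11 kt, no

V₁: ΔP = 59, V ≈ 6.2 × 59^0.646 ≈ 86.37 kt.
V₂: ΔP = 77, V ≈ 6.2 × 77^0.646 ≈ 102.58 kt.
ΔV over 36 h = 16.21 kt → 24 h equivalent = 16.21 × 24/36 ≈ 10.81 kt.
11 kt < 30 kt ⇒ not rapid intensification.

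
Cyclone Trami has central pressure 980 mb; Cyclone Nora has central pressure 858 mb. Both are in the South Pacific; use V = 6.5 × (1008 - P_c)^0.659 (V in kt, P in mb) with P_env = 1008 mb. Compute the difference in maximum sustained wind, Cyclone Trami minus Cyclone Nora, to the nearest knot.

-118 kt

Cyclone Trami: ΔP = 28; V ≈ 6.5 × 28^0.659 ≈ 58.42 kt.
Cyclone Nora: ΔP = 150; V ≈ 6.5 × 150^0.659 ≈ 176.59 kt.
Difference ≈ 58.42 − 176.59 = -118.17 → -118 kt.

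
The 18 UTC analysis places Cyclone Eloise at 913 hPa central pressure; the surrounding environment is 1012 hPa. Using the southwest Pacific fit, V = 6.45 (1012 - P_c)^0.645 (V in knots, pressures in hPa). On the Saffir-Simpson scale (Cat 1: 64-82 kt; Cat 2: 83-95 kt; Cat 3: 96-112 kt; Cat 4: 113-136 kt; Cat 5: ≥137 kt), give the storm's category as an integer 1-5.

4

ΔP = 1012 − 913 = 99 hPa.
V ≈ 6.45 × 99^0.645 = 6.45 × 19.37 ≈ 125 kt.
125 kt falls in the Category 4 band.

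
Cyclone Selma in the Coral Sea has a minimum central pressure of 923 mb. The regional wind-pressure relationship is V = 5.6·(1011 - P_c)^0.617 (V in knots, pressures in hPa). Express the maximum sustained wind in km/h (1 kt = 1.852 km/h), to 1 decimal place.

164.3 km/h

ΔP = 1011 − 923 = 88 mb.
V ≈ 5.6 × 88^0.617 = 5.6 × 15.840 ≈ 88.702 kt.
88.702 × 1.852 ≈ 164.28 km/h → 164.3 km/h.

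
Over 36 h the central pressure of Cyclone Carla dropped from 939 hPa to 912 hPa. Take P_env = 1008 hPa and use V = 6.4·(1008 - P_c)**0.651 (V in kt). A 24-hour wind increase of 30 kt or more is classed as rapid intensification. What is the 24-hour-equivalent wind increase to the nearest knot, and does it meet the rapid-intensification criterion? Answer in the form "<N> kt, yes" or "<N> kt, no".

V₁: ΔP = 69, V ≈ 6.4 × 69^0.651 ≈ 100.76 kt.
V₂: ΔP = 96, V ≈ 6.4 × 96^0.651 ≈ 124.92 kt.
ΔV over 36 h = 24.16 kt → 24 h equivalent = 24.16 × 24/36 ≈ 16.11 kt.
16 kt < 30 kt ⇒ not rapid intensification.

16 kt, no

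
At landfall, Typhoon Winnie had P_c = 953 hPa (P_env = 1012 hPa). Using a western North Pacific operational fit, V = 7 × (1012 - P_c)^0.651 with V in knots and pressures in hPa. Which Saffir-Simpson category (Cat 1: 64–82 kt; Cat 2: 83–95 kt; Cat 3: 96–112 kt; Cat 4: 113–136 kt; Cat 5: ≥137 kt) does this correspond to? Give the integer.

3

ΔP = 1012 − 953 = 59 hPa.
V ≈ 7 × 59^0.651 = 7 × 14.22 ≈ 100 kt.
100 kt falls in the Category 3 band.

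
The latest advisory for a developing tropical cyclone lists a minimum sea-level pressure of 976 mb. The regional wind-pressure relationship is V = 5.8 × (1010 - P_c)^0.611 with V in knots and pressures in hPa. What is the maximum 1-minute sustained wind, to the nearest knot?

50 kt

ΔP = 1010 − 976 = 34 mb.
34^0.611 ≈ 8.624.
V ≈ 5.8 × 8.624 ≈ 50.0 kt.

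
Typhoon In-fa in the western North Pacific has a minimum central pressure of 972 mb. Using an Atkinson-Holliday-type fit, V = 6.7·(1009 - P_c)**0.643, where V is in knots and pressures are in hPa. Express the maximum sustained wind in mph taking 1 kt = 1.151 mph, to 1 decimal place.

78.6 mph

ΔP = 1009 − 972 = 37 mb.
V ≈ 6.7 × 37^0.643 = 6.7 × 10.194 ≈ 68.301 kt.
68.301 × 1.151 ≈ 78.61 mph → 78.6 mph.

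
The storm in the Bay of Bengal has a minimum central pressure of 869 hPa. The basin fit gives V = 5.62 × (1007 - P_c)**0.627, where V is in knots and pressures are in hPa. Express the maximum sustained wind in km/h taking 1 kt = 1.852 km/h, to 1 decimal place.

ΔP = 1007 − 869 = 138 hPa.
V ≈ 5.62 × 138^0.627 = 5.62 × 21.964 ≈ 123.436 kt.
123.436 × 1.852 ≈ 228.60 km/h → 228.6 km/h.

228.6 km/h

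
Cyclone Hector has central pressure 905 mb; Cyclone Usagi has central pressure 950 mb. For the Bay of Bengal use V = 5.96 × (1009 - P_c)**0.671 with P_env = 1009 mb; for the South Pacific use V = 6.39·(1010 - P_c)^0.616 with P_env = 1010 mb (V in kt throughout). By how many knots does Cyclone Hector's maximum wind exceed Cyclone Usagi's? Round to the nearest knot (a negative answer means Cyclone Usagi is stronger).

55 kt

Cyclone Hector: ΔP = 104; V ≈ 5.96 × 104^0.671 ≈ 134.49 kt.
Cyclone Usagi: ΔP = 60; V ≈ 6.39 × 60^0.616 ≈ 79.59 kt.
Difference ≈ 134.49 − 79.59 = 54.90 → 55 kt.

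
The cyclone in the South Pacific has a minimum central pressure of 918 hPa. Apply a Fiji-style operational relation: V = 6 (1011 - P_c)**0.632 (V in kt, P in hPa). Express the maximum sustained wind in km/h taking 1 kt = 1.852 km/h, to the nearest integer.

195 km/h

ΔP = 1011 − 918 = 93 hPa.
V ≈ 6 × 93^0.632 = 6 × 17.542 ≈ 105.253 kt.
105.253 × 1.852 ≈ 194.93 km/h → 195 km/h.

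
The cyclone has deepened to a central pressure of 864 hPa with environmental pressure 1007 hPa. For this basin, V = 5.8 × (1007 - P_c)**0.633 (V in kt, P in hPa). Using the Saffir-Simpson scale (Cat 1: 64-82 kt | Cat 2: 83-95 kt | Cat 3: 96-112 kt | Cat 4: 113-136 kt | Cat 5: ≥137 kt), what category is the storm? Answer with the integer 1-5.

ΔP = 1007 − 864 = 143 hPa.
V ≈ 5.8 × 143^0.633 = 5.8 × 23.14 ≈ 134 kt.
134 kt falls in the Category 4 band.

4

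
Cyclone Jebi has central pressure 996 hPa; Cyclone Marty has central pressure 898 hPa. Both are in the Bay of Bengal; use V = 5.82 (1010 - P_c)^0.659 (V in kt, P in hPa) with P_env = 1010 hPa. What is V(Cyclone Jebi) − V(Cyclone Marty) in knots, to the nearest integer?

-97 kt

Cyclone Jebi: ΔP = 14; V ≈ 5.82 × 14^0.659 ≈ 33.13 kt.
Cyclone Marty: ΔP = 112; V ≈ 5.82 × 112^0.659 ≈ 130.42 kt.
Difference ≈ 33.13 − 130.42 = -97.29 → -97 kt.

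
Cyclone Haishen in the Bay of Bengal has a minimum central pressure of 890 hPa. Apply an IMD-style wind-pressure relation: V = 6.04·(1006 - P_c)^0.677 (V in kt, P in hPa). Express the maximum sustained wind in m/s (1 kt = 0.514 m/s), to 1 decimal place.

77.6 m/s

ΔP = 1006 − 890 = 116 hPa.
V ≈ 6.04 × 116^0.677 = 6.04 × 24.983 ≈ 150.895 kt.
150.895 × 0.514 ≈ 77.56 m/s → 77.6 m/s.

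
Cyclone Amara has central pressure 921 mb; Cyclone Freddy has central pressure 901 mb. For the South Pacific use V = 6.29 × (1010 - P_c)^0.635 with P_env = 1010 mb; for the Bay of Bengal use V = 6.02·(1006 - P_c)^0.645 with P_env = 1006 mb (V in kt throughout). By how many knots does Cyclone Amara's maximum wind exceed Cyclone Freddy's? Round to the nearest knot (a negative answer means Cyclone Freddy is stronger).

Cyclone Amara: ΔP = 89; V ≈ 6.29 × 89^0.635 ≈ 108.77 kt.
Cyclone Freddy: ΔP = 105; V ≈ 6.02 × 105^0.645 ≈ 121.13 kt.
Difference ≈ 108.77 − 121.13 = -12.36 → -12 kt.

-12 kt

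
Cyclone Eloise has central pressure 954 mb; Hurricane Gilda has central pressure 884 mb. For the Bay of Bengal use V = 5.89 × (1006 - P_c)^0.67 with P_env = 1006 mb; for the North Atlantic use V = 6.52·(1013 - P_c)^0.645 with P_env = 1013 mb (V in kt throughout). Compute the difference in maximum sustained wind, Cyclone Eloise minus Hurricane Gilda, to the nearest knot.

-67 kt

Cyclone Eloise: ΔP = 52; V ≈ 5.89 × 52^0.67 ≈ 83.15 kt.
Hurricane Gilda: ΔP = 129; V ≈ 6.52 × 129^0.645 ≈ 149.82 kt.
Difference ≈ 83.15 − 149.82 = -66.67 → -67 kt.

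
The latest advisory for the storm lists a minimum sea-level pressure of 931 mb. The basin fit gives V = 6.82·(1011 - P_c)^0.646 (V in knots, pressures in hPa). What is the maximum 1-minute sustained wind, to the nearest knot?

116 kt

ΔP = 1011 − 931 = 80 mb.
80^0.646 ≈ 16.959.
V ≈ 6.82 × 16.959 ≈ 115.7 kt.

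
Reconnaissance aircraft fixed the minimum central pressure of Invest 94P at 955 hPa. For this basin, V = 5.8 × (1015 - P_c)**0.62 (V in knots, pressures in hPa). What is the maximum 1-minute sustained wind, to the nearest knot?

ΔP = 1015 − 955 = 60 hPa.
60^0.62 ≈ 12.661.
V ≈ 5.8 × 12.661 ≈ 73.4 kt.

73 kt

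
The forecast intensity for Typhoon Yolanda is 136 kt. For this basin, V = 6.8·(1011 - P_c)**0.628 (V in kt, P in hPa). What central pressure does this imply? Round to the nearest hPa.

893 hPa

ΔP = (V / 6.8)^(1/0.628) = (136/6.8)^1.592.
136/6.8 = 20.000; 20.000^1.592 ≈ 117.95 hPa.
P_c = 1011 − 117.95 = 893.05 ≈ 893 hPa.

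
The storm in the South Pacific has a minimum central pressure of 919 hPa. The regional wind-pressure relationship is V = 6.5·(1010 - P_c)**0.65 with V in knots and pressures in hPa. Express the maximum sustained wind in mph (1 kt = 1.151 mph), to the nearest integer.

ΔP = 1010 − 919 = 91 hPa.
V ≈ 6.5 × 91^0.65 = 6.5 × 18.766 ≈ 121.980 kt.
121.980 × 1.151 ≈ 140.40 mph → 140 mph.

140 mph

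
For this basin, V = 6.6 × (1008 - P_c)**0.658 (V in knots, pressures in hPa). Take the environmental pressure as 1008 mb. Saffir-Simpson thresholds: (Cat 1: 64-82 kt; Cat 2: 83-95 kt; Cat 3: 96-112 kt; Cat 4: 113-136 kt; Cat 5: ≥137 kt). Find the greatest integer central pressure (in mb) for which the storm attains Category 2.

Category 2 begins at V = 83 kt.
Required ΔP = (83/6.6)^(1/0.658) = 12.576^1.520 ≈ 46.88 mb.
P_c ≤ 1008 − 46.88 = 961.12, so the highest integer P_c is 961 mb.

961 mb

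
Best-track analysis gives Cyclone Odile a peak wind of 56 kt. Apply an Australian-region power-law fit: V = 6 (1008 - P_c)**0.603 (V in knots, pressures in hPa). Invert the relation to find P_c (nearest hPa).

ΔP = (V / 6)^(1/0.603) = (56/6)^1.658.
56/6 = 9.333; 9.333^1.658 ≈ 40.61 hPa.
P_c = 1008 − 40.61 = 967.39 ≈ 967 hPa.

967 hPa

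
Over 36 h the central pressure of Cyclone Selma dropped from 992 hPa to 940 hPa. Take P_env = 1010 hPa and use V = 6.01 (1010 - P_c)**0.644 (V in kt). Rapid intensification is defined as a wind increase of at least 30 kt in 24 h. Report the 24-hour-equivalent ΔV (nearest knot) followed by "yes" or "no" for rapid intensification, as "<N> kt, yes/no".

V₁: ΔP = 18, V ≈ 6.01 × 18^0.644 ≈ 38.66 kt.
V₂: ΔP = 70, V ≈ 6.01 × 70^0.644 ≈ 92.71 kt.
ΔV over 36 h = 54.05 kt → 24 h equivalent = 54.05 × 24/36 ≈ 36.03 kt.
36 kt ≥ 30 kt ⇒ rapid intensification.

36 kt, yes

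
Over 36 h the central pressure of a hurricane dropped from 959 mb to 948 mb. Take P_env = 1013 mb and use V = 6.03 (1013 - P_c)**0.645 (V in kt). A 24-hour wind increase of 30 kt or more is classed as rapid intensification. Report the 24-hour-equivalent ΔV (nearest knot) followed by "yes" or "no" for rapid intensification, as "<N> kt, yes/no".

V₁: ΔP = 54, V ≈ 6.03 × 54^0.645 ≈ 79.02 kt.
V₂: ΔP = 65, V ≈ 6.03 × 65^0.645 ≈ 89.05 kt.
ΔV over 36 h = 10.03 kt → 24 h equivalent = 10.03 × 24/36 ≈ 6.69 kt.
7 kt < 30 kt ⇒ not rapid intensification.

7 kt, no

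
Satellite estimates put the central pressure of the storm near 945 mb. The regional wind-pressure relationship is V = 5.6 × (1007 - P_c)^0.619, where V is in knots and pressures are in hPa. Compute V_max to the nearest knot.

ΔP = 1007 − 945 = 62 mb.
62^0.619 ≈ 12.867.
V ≈ 5.6 × 12.867 ≈ 72.1 kt.

72 kt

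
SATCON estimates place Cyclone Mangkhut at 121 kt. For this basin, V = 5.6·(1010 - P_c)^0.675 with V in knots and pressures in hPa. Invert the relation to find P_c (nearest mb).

ΔP = (V / 5.6)^(1/0.675) = (121/5.6)^1.481.
121/5.6 = 21.607; 21.607^1.481 ≈ 94.88 mb.
P_c = 1010 − 94.88 = 915.12 ≈ 915 mb.

915 mb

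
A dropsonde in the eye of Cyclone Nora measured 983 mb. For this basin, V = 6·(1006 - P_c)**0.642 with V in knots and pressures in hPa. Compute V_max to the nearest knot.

45 kt

ΔP = 1006 − 983 = 23 mb.
23^0.642 ≈ 7.486.
V ≈ 6 × 7.486 ≈ 44.9 kt.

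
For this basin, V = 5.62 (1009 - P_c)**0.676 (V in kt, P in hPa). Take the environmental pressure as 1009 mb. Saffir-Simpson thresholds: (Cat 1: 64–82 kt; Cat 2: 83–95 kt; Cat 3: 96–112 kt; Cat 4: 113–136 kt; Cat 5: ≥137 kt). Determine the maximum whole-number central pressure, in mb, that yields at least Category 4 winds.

Category 4 begins at V = 113 kt.
Required ΔP = (113/5.62)^(1/0.676) = 20.107^1.479 ≈ 84.73 mb.
P_c ≤ 1009 − 84.73 = 924.27, so the highest integer P_c is 924 mb.

924 mb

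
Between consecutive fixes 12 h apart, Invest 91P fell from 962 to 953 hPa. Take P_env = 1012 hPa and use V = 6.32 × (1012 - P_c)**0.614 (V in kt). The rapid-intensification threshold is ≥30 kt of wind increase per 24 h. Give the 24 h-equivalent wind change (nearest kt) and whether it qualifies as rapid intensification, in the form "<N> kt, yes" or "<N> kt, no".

15 kt, no

V₁: ΔP = 50, V ≈ 6.32 × 50^0.614 ≈ 69.80 kt.
V₂: ΔP = 59, V ≈ 6.32 × 59^0.614 ≈ 77.27 kt.
ΔV over 12 h = 7.47 kt → 24 h equivalent = 7.47 × 24/12 ≈ 14.94 kt.
15 kt < 30 kt ⇒ not rapid intensification.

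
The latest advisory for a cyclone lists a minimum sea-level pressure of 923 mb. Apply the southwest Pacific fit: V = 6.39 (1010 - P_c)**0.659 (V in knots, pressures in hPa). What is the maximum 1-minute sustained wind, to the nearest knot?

ΔP = 1010 − 923 = 87 mb.
87^0.659 ≈ 18.973.
V ≈ 6.39 × 18.973 ≈ 121.2 kt.

121 kt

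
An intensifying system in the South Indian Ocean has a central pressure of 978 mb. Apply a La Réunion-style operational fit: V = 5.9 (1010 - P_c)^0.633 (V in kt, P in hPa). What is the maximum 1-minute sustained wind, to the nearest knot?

ΔP = 1010 − 978 = 32 mb.
32^0.633 ≈ 8.969.
V ≈ 5.9 × 8.969 ≈ 52.9 kt.

53 kt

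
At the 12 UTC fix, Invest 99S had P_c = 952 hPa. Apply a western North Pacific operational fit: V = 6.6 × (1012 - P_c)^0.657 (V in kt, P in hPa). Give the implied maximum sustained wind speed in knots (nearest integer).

ΔP = 1012 − 952 = 60 hPa.
60^0.657 ≈ 14.731.
V ≈ 6.6 × 14.731 ≈ 97.2 kt.

97 kt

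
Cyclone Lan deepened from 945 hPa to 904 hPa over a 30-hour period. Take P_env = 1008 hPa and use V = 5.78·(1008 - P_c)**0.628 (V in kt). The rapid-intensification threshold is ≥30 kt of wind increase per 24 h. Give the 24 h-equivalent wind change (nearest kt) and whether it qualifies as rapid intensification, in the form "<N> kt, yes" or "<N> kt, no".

V₁: ΔP = 63, V ≈ 5.78 × 63^0.628 ≈ 77.97 kt.
V₂: ΔP = 104, V ≈ 5.78 × 104^0.628 ≈ 106.81 kt.
ΔV over 30 h = 28.84 kt → 24 h equivalent = 28.84 × 24/30 ≈ 23.07 kt.
23 kt < 30 kt ⇒ not rapid intensification.

23 kt, no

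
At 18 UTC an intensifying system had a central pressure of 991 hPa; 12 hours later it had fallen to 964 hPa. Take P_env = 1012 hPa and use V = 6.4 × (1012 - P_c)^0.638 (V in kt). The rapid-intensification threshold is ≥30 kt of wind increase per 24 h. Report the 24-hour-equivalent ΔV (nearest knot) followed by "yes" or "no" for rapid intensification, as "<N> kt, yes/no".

V₁: ΔP = 21, V ≈ 6.4 × 21^0.638 ≈ 44.64 kt.
V₂: ΔP = 48, V ≈ 6.4 × 48^0.638 ≈ 75.65 kt.
ΔV over 12 h = 31.01 kt → 24 h equivalent = 31.01 × 24/12 ≈ 62.02 kt.
62 kt ≥ 30 kt ⇒ rapid intensification.

62 kt, yes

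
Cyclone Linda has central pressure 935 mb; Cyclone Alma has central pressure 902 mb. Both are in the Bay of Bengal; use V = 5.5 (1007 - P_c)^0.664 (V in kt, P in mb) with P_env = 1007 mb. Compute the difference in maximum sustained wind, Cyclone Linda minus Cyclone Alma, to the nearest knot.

-27 kt

Cyclone Linda: ΔP = 72; V ≈ 5.5 × 72^0.664 ≈ 94.11 kt.
Cyclone Alma: ΔP = 105; V ≈ 5.5 × 105^0.664 ≈ 120.90 kt.
Difference ≈ 94.11 − 120.90 = -26.79 → -27 kt.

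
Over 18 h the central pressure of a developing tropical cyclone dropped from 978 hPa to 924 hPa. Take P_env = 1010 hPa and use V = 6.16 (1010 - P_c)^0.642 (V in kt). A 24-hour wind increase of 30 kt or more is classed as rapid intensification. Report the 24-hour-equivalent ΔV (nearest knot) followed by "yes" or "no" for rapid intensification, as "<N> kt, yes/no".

67 kt, yes

V₁: ΔP = 32, V ≈ 6.16 × 32^0.642 ≈ 57.00 kt.
V₂: ΔP = 86, V ≈ 6.16 × 86^0.642 ≈ 107.53 kt.
ΔV over 18 h = 50.53 kt → 24 h equivalent = 50.53 × 24/18 ≈ 67.37 kt.
67 kt ≥ 30 kt ⇒ rapid intensification.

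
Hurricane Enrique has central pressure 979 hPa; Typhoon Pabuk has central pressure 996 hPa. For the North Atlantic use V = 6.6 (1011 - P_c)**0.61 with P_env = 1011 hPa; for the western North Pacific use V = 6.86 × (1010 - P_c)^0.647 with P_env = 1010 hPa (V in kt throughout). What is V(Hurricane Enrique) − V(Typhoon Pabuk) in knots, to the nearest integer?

Hurricane Enrique: ΔP = 32; V ≈ 6.6 × 32^0.61 ≈ 54.66 kt.
Typhoon Pabuk: ΔP = 14; V ≈ 6.86 × 14^0.647 ≈ 37.83 kt.
Difference ≈ 54.66 − 37.83 = 16.83 → 17 kt.

17 kt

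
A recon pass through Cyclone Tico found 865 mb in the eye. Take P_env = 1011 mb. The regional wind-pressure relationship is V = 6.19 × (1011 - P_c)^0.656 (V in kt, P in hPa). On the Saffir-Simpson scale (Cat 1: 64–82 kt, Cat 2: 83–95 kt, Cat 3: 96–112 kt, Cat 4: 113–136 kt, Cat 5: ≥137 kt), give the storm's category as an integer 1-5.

5

ΔP = 1011 − 865 = 146 mb.
V ≈ 6.19 × 146^0.656 = 6.19 × 26.29 ≈ 163 kt.
163 kt falls in the Category 5 band.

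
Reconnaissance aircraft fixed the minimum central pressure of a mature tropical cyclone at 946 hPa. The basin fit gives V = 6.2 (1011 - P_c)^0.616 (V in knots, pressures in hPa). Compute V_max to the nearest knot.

81 kt

ΔP = 1011 − 946 = 65 hPa.
65^0.616 ≈ 13.084.
V ≈ 6.2 × 13.084 ≈ 81.1 kt.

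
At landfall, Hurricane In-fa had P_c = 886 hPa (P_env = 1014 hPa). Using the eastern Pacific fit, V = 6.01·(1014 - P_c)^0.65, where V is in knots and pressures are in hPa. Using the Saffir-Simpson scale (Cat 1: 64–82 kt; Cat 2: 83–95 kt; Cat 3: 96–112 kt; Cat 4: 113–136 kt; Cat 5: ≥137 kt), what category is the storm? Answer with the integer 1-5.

ΔP = 1014 − 886 = 128 hPa.
V ≈ 6.01 × 128^0.65 = 6.01 × 23.43 ≈ 141 kt.
141 kt falls in the Category 5 band.

5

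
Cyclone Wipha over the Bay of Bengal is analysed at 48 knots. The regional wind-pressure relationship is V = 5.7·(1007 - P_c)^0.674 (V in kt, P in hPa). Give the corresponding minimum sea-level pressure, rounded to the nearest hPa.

983 hPa

ΔP = (V / 5.7)^(1/0.674) = (48/5.7)^1.484.
48/5.7 = 8.421; 8.421^1.484 ≈ 23.60 hPa.
P_c = 1007 − 23.60 = 983.40 ≈ 983 hPa.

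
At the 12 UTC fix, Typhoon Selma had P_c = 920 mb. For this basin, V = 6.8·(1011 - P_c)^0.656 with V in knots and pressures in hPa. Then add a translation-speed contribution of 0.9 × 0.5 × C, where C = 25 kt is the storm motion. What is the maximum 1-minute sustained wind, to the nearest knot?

142 kt

ΔP = 1011 − 920 = 91 mb.
91^0.656 ≈ 19.281.
V ≈ 6.8 × 19.281 ≈ 131.1 kt.
Translation term: 0.9 × 0.5 × 25 = 11.25 kt.
Corrected V ≈ 142.35 kt → 142 kt.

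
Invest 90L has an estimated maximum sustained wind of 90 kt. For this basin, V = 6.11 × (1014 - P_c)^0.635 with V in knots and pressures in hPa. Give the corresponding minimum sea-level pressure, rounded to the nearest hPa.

945 hPa

ΔP = (V / 6.11)^(1/0.635) = (90/6.11)^1.575.
90/6.11 = 14.730; 14.730^1.575 ≈ 69.13 hPa.
P_c = 1014 − 69.13 = 944.87 ≈ 945 hPa.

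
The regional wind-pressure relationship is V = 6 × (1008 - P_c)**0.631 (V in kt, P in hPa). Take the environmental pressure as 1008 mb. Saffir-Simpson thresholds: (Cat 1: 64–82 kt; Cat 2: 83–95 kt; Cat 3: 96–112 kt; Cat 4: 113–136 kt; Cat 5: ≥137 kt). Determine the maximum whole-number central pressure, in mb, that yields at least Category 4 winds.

Category 4 begins at V = 113 kt.
Required ΔP = (113/6)^(1/0.631) = 18.833^1.585 ≈ 104.83 mb.
P_c ≤ 1008 − 104.83 = 903.17, so the highest integer P_c is 903 mb.

903 mb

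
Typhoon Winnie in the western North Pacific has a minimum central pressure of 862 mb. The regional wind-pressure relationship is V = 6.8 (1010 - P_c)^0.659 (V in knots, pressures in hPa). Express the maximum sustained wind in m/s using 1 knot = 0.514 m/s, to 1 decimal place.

ΔP = 1010 − 862 = 148 mb.
V ≈ 6.8 × 148^0.659 = 6.8 × 26.928 ≈ 183.110 kt.
183.110 × 0.514 ≈ 94.12 m/s → 94.1 m/s.

94.1 m/s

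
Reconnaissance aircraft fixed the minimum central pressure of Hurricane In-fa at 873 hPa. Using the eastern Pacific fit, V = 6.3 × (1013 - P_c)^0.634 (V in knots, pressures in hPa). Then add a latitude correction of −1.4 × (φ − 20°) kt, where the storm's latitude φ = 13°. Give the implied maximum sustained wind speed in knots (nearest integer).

ΔP = 1013 − 873 = 140 hPa.
140^0.634 ≈ 22.943.
V ≈ 6.3 × 22.943 ≈ 144.5 kt.
Latitude correction: −1.4 × (13 − 20) = 9.8 kt.
Corrected V ≈ 154.3 kt → 154 kt.

154 kt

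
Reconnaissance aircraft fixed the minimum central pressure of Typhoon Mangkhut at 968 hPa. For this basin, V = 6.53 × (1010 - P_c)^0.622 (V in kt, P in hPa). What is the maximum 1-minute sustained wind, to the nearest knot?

67 kt

ΔP = 1010 − 968 = 42 hPa.
42^0.622 ≈ 10.225.
V ≈ 6.53 × 10.225 ≈ 66.8 kt.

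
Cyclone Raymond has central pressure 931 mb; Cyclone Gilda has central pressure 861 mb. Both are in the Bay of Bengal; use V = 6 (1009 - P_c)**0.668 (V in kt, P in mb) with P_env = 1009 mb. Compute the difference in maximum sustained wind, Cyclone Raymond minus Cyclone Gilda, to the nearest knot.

-59 kt

Cyclone Raymond: ΔP = 78; V ≈ 6 × 78^0.668 ≈ 110.17 kt.
Cyclone Gilda: ΔP = 148; V ≈ 6 × 148^0.668 ≈ 169.00 kt.
Difference ≈ 110.17 − 169.00 = -58.83 → -59 kt.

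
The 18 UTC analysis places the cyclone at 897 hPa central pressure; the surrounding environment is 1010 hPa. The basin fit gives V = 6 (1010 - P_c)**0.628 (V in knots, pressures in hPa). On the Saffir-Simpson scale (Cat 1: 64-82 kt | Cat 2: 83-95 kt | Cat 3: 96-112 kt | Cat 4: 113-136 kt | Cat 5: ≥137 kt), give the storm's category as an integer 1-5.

ΔP = 1010 − 897 = 113 hPa.
V ≈ 6 × 113^0.628 = 6 × 19.47 ≈ 117 kt.
117 kt falls in the Category 4 band.

4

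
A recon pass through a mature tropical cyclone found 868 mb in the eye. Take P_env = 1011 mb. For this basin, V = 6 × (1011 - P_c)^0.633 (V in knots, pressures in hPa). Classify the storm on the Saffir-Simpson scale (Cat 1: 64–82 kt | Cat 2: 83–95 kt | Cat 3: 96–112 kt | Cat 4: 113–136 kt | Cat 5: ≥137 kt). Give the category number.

5

ΔP = 1011 − 868 = 143 mb.
V ≈ 6 × 143^0.633 = 6 × 23.14 ≈ 139 kt.
139 kt falls in the Category 5 band.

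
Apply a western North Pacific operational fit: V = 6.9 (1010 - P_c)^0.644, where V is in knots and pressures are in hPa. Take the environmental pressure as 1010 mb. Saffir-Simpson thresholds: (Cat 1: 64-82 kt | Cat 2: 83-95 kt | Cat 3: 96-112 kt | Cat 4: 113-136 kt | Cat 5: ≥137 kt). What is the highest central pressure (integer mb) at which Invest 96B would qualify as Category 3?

Category 3 begins at V = 96 kt.
Required ΔP = (96/6.9)^(1/0.644) = 13.913^1.553 ≈ 59.63 mb.
P_c ≤ 1010 − 59.63 = 950.37, so the highest integer P_c is 950 mb.

950 mb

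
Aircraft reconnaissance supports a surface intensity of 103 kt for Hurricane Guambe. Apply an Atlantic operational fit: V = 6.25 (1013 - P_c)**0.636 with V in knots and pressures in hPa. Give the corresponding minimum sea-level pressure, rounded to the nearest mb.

931 mb

ΔP = (V / 6.25)^(1/0.636) = (103/6.25)^1.572.
103/6.25 = 16.480; 16.480^1.572 ≈ 81.93 mb.
P_c = 1013 − 81.93 = 931.07 ≈ 931 mb.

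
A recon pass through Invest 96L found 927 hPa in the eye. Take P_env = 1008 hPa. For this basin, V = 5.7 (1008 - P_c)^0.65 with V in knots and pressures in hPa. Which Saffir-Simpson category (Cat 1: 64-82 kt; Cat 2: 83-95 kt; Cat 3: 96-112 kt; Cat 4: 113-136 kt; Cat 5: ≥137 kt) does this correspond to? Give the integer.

3

ΔP = 1008 − 927 = 81 hPa.
V ≈ 5.7 × 81^0.65 = 5.7 × 17.40 ≈ 99 kt.
99 kt falls in the Category 3 band.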